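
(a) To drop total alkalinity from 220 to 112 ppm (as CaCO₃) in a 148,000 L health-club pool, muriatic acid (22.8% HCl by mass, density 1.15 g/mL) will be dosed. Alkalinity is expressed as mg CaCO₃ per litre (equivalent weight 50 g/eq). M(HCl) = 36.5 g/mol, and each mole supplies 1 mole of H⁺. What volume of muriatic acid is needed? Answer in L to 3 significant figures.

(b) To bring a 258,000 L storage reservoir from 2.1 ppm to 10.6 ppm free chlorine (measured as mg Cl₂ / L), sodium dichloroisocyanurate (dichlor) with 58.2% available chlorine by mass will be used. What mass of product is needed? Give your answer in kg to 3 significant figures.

(a) 44.5 L; (b) 3.77 kg

(a) Alkalinity to neutralize: (220 − 112) = 108 mg/L as CaCO₃ × 148,000 L = 15,980 g as CaCO₃.
(a) Equivalents of H⁺ required: 15,980 ÷ 50 g/eq = 319.7 eq = 319.7 mol HCl.
(a) Mass of HCl: 319.7 × 36.5 = 11,670 g.
(a) Mass of 22.8% solution: 11,670 / 0.228 = 51,180 g.
(a) Volume: 51,180 g ÷ 1.15 g/mL = 44,500 mL.

(b) Chlorine deficit: 10.6 − 2.1 = 8.5 ppm = 8.5 mg/L as Cl₂.
(b) Cl₂ equivalent needed: 8.5 mg/L × 258,000 L = 2,193,000 mg = 2193 g.
(b) Product at 58.2% available chlorine: 2193 / 0.582 = 3768 g.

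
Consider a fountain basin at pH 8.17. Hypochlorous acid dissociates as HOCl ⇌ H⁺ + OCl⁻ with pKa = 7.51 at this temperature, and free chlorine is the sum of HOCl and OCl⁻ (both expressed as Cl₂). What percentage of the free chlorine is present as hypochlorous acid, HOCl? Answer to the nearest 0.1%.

[OCl⁻]/[HOCl] = 10^(pH − pKa) = 10^(8.17 − 7.51) = 10^0.66 = 4.571.
Fraction as HOCl = 1 / (1 + 4.571) = 0.1795.

18.0%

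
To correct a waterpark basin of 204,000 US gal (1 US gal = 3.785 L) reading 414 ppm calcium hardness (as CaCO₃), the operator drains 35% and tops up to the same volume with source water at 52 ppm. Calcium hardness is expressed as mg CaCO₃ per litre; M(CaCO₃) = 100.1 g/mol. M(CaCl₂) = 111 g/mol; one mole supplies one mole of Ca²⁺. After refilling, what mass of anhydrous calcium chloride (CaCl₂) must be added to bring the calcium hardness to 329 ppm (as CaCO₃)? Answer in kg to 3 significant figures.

Volume: 204,000 US gal × 3.785 L/gal = 772,140 L.
After draining 35% and refilling: 414 × 0.65 + 52 × 0.35 = 287.3 ppm.
Deficit to target: 329 − 287.3 = 41.7 mg/L.
As CaCO₃: 41.7 mg/L × 772,140 L = 32,200 g; ÷ 100.1 = 321.7 mol Ca²⁺.
Mass: 321.7 × 111 = 35,700 g.

35.7 kg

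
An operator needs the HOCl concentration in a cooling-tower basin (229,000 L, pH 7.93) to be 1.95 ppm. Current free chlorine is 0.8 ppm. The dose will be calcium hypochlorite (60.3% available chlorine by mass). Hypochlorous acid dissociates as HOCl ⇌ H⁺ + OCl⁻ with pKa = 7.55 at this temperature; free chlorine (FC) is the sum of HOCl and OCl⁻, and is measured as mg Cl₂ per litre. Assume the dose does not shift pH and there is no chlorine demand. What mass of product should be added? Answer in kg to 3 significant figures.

[OCl⁻]/[HOCl] = 10^(pH − pKa) = 10^(7.93 − 7.55) = 2.399; fraction as HOCl = 1/(1 + 2.399) = 0.2942.
Free chlorine required for 1.95 ppm HOCl: 1.95 / 0.2942 = 6.628 ppm.
FC to add: 6.628 − 0.8 = 5.828 mg/L as Cl₂.
Cl₂ equivalent: 5.828 mg/L × 229,000 L = 1335 g.
Product at 60.3% available Cl: 1335 / 0.603 = 2213 g.

2.21 kg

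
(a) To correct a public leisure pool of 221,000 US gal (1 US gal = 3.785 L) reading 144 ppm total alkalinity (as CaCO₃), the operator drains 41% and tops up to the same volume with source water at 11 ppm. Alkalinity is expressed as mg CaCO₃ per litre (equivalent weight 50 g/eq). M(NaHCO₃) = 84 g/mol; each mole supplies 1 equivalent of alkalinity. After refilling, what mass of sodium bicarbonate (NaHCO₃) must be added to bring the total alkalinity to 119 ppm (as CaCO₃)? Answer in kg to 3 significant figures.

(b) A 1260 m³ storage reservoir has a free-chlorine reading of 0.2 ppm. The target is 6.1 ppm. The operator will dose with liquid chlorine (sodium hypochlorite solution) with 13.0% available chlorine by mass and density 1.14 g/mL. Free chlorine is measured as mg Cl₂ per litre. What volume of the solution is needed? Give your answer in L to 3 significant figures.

(a) 41.5 kg; (b) 50.2 L

(a) Volume: 221,000 US gal × 3.785 L/gal = 836,485 L.
(a) After draining 41% and refilling: 144 × 0.59 + 11 × 0.41 = 89.47 ppm.
(a) Deficit to target: 119 − 89.47 = 29.53 mg/L.
(a) As CaCO₃: 29.53 mg/L × 836,485 L = 24,700 g; ÷ 50 g/eq ÷ 1 = 494 mol NaHCO₃.
(a) Mass: 494 × 84 = 41,500 g.

(b) Volume: 1260 m³ = 1,260,000 L.
(b) Chlorine deficit: 6.1 − 0.2 = 5.9 ppm = 5.9 mg/L as Cl₂.
(b) Cl₂ equivalent needed: 5.9 mg/L × 1,260,000 L = 7,434,000 mg = 7434 g.
(b) Product at 13.0% available chlorine: 7434 / 0.13 = 57,180 g.
(b) Volume at density 1.14 g/mL: 57,180 g ÷ 1.14 g/mL = 50,160 mL.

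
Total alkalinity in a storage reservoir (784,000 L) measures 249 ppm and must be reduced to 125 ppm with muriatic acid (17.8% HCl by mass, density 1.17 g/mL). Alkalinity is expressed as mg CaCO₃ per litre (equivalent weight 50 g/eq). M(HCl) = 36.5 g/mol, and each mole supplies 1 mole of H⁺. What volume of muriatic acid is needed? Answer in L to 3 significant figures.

341 L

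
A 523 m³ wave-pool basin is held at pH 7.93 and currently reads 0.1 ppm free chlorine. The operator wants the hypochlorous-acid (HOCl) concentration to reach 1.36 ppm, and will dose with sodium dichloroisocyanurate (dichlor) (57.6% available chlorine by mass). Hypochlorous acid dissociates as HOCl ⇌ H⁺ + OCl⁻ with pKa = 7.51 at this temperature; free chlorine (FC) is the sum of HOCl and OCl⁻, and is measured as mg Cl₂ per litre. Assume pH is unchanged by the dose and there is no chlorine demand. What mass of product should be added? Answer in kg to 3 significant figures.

Volume: 523 m³ = 523,000 L.
[OCl⁻]/[HOCl] = 10^(pH − pKa) = 10^(7.93 − 7.51) = 2.63; fraction as HOCl = 1/(1 + 2.63) = 0.2755.
Free chlorine required for 1.36 ppm HOCl: 1.36 / 0.2755 = 4.937 ppm.
FC to add: 4.937 − 0.1 = 4.837 mg/L as Cl₂.
Cl₂ equivalent: 4.837 mg/L × 523,000 L = 2530 g.
Product at 57.6% available Cl: 2530 / 0.576 = 4392 g.

4.39 kg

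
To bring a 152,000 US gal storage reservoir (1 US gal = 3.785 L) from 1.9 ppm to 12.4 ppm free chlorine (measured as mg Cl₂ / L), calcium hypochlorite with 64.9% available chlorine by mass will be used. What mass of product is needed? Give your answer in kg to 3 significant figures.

9.31 kg

Volume: 152,000 US gal × 3.785 L/gal = 575,320 L.
Chlorine deficit: 12.4 − 1.9 = 10.5 ppm = 10.5 mg/L as Cl₂.
Cl₂ equivalent needed: 10.5 mg/L × 575,320 L = 6,041,000 mg = 6041 g.
Product at 64.9% available chlorine: 6041 / 0.649 = 9308 g.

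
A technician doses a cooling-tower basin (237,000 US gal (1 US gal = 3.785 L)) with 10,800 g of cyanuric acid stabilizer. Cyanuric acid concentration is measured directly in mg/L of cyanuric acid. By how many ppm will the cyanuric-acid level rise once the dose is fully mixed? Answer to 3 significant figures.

Volume: 237,000 US gal × 3.785 L/gal = 897,045 L.
Rise: 10,800 g / 897,045 L × 1000 = 12.04 mg/L.

12.0 ppm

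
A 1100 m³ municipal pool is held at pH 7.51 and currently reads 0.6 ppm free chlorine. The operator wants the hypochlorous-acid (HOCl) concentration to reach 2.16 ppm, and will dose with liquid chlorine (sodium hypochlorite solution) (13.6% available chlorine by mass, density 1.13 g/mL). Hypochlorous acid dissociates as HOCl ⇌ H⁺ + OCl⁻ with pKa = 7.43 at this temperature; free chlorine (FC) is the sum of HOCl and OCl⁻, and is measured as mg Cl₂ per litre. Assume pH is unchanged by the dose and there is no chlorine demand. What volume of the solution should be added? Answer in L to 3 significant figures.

29.8 L

Volume: 1100 m³ = 1,100,000 L.
[OCl⁻]/[HOCl] = 10^(pH − pKa) = 10^(7.51 − 7.43) = 1.202; fraction as HOCl = 1/(1 + 1.202) = 0.4541.
Free chlorine required for 2.16 ppm HOCl: 2.16 / 0.4541 = 4.757 ppm.
FC to add: 4.757 − 0.6 = 4.157 mg/L as Cl₂.
Cl₂ equivalent: 4.157 mg/L × 1,100,000 L = 4573 g.
Product at 13.6% available Cl: 4573 / 0.136 = 33,620 g.
Volume: 33,620 g ÷ 1.13 g/mL = 29,750 mL.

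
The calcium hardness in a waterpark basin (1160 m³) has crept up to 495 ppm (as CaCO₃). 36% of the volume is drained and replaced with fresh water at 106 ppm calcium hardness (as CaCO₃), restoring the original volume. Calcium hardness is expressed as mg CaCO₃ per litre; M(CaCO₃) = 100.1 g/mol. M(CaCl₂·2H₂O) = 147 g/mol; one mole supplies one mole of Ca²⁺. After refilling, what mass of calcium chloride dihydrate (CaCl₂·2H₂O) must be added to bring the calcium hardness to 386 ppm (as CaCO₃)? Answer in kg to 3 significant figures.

52.9 kg

Volume: 1160 m³ = 1,160,000 L.
After draining 36% and refilling: 495 × 0.64 + 106 × 0.36 = 354.96 ppm.
Deficit to target: 386 − 354.96 = 31.04 mg/L.
As CaCO₃: 31.04 mg/L × 1,160,000 L = 36,010 g; ÷ 100.1 = 359.7 mol Ca²⁺.
Mass: 359.7 × 147 = 52,880 g.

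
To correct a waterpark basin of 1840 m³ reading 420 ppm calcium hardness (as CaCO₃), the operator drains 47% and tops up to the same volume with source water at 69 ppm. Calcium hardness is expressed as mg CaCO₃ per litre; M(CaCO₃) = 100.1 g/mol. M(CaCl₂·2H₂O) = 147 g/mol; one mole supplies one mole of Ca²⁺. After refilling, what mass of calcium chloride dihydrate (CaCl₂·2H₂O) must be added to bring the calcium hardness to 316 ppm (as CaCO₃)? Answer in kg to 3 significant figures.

Volume: 1840 m³ = 1,840,000 L.
After draining 47% and refilling: 420 × 0.53 + 69 × 0.47 = 255.03 ppm.
Deficit to target: 316 − 255.03 = 60.97 mg/L.
As CaCO₃: 60.97 mg/L × 1,840,000 L = 112,200 g; ÷ 100.1 = 1121 mol Ca²⁺.
Mass: 1121 × 147 = 164,700 g.

165 kg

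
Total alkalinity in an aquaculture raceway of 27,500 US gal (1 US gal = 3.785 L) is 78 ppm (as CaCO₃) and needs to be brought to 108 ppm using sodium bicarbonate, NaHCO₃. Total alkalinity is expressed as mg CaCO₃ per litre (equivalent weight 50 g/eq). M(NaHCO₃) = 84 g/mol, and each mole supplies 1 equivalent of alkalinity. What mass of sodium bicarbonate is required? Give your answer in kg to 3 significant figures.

Volume: 27,500 US gal × 3.785 L/gal = 104,088 L.
Alkalinity to add: (108 − 78) = 30 mg/L as CaCO₃ × 104,088 L = 3123 g as CaCO₃.
Equivalents: 3123 g ÷ 50 g/eq = 62.45 eq.
NaHCO₃ supplies 1 eq per mole → 62.45 mol.
Mass: 62.45 mol × 84 g/mol = 5246 g.

5.25 kg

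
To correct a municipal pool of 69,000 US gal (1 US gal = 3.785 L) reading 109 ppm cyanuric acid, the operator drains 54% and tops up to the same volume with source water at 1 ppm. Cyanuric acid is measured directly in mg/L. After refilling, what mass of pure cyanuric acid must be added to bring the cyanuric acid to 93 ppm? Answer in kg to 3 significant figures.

Volume: 69,000 US gal × 3.785 L/gal = 261,165 L.
After draining 54% and refilling: 109 × 0.46 + 1 × 0.54 = 50.68 ppm.
Deficit to target: 93 − 50.68 = 42.32 mg/L.
Mass: 42.32 mg/L × 261,165 L = 11,050 g cyanuric acid.

11.1 kg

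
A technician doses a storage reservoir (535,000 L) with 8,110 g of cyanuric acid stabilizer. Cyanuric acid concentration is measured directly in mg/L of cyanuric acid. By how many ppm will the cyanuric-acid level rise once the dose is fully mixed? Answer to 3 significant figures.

Rise: 8,110 g / 535,000 L × 1000 = 15.16 mg/L.

15.2 ppm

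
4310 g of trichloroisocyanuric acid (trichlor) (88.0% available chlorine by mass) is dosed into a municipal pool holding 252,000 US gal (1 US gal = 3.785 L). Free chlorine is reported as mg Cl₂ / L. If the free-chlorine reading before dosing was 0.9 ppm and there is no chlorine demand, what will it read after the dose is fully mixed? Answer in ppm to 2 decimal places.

4.88 ppm

Volume: 252,000 US gal × 3.785 L/gal = 953,820 L.
Available chlorine delivered: 4310 g × 0.88 = 3793 g as Cl₂.
Concentration rise: 3793 g / 953,820 L = 3.976 mg/L = 3.98 ppm.
Final FC: 0.9 + 3.98 = 4.88 ppm.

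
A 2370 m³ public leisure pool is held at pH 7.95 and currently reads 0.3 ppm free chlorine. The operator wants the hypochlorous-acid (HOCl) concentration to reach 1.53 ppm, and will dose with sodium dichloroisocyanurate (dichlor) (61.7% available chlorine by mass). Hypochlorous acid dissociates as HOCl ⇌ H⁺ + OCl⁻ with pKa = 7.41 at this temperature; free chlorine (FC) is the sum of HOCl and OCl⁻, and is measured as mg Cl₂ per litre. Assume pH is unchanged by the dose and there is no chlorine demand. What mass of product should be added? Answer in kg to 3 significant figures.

Volume: 2370 m³ = 2,370,000 L.
[OCl⁻]/[HOCl] = 10^(pH − pKa) = 10^(7.95 − 7.41) = 3.467; fraction as HOCl = 1/(1 + 3.467) = 0.2238.
Free chlorine required for 1.53 ppm HOCl: 1.53 / 0.2238 = 6.835 ppm.
FC to add: 6.835 − 0.3 = 6.535 mg/L as Cl₂.
Cl₂ equivalent: 6.535 mg/L × 2,370,000 L = 15,490 g.
Product at 61.7% available Cl: 15,490 / 0.617 = 25,100 g.

25.1 kg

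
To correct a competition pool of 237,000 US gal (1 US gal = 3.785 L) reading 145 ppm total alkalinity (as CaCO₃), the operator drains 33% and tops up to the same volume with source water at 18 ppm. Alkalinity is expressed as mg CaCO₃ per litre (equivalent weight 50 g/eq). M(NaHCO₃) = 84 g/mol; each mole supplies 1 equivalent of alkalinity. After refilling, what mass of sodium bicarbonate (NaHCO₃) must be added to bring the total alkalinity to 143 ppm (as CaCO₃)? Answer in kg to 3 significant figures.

60.1 kg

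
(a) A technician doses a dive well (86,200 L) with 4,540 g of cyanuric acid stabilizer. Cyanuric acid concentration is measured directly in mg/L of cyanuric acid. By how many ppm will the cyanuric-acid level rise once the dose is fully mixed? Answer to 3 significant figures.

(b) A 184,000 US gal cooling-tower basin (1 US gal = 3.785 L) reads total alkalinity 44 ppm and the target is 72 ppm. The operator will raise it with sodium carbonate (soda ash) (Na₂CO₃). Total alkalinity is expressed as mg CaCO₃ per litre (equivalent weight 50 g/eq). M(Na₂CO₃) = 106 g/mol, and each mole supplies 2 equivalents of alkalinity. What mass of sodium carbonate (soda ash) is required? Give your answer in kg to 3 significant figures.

(a) 52.7 ppm; (b) 20.7 kg

(a) Rise: 4,540 g / 86,200 L × 1000 = 52.67 mg/L.

(b) Volume: 184,000 US gal × 3.785 L/gal = 696,440 L.
(b) Alkalinity to add: (72 − 44) = 28 mg/L as CaCO₃ × 696,440 L = 19,500 g as CaCO₃.
(b) Equivalents: 19,500 g ÷ 50 g/eq = 390 eq.
(b) Each mole of Na₂CO₃ supplies 2 eq, so 390 / 2 = 195 mol.
(b) Mass: 195 mol × 106 g/mol = 20,670 g.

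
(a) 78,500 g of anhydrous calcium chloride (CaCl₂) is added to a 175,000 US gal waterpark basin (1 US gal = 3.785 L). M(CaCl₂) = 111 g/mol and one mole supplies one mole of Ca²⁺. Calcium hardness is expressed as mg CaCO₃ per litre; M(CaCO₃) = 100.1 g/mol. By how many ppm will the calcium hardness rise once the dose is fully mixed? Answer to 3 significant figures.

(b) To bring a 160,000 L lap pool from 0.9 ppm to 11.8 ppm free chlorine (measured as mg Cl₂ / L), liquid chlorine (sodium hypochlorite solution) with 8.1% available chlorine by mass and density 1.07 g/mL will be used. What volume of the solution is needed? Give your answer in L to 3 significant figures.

(a) 107 ppm; (b) 20.1 L

(a) Volume: 175,000 US gal × 3.785 L/gal = 662,375 L.
(a) Moles of Ca²⁺: 78,500 g ÷ 111 g/mol = 707.2 mol.
(a) As CaCO₃: 707.2 mol × 100.1 g/mol = 70,790 g.
(a) Rise: 70,790 g / 662,375 L × 1000 = 106.9 mg/L.

(b) Chlorine deficit: 11.8 − 0.9 = 10.9 ppm = 10.9 mg/L as Cl₂.
(b) Cl₂ equivalent needed: 10.9 mg/L × 160,000 L = 1,744,000 mg = 1744 g.
(b) Product at 8.1% available chlorine: 1744 / 0.081 = 21,530 g.
(b) Volume at density 1.07 g/mL: 21,530 g ÷ 1.07 g/mL = 20,120 mL.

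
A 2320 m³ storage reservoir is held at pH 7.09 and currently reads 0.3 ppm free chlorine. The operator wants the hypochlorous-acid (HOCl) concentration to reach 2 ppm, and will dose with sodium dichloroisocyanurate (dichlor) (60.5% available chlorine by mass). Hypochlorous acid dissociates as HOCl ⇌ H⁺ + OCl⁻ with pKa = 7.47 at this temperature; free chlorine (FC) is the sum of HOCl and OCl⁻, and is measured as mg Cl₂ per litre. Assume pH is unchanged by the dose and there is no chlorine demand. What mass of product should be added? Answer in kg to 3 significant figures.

Volume: 2320 m³ = 2,320,000 L.
[OCl⁻]/[HOCl] = 10^(pH − pKa) = 10^(7.09 − 7.47) = 0.4169; fraction as HOCl = 1/(1 + 0.4169) = 0.7058.
Free chlorine required for 2 ppm HOCl: 2 / 0.7058 = 2.834 ppm.
FC to add: 2.834 − 0.3 = 2.534 mg/L as Cl₂.
Cl₂ equivalent: 2.534 mg/L × 2,320,000 L = 5878 g.
Product at 60.5% available Cl: 5878 / 0.605 = 9716 g.

9.72 kg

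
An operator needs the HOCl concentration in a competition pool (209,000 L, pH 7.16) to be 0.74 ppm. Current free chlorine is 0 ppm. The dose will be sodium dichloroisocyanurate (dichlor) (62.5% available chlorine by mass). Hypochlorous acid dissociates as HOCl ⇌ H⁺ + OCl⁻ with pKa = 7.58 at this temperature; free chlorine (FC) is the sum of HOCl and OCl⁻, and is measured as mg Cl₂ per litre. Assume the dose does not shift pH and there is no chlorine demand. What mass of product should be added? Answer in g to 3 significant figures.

[OCl⁻]/[HOCl] = 10^(pH − pKa) = 10^(7.16 − 7.58) = 0.3802; fraction as HOCl = 1/(1 + 0.3802) = 0.7245.
Free chlorine required for 0.74 ppm HOCl: 0.74 / 0.7245 = 1.021 ppm.
FC to add: 1.021 − 0 = 1.021 mg/L as Cl₂.
Cl₂ equivalent: 1.021 mg/L × 209,000 L = 213.5 g.
Product at 62.5% available Cl: 213.5 / 0.625 = 341.5 g.

342 g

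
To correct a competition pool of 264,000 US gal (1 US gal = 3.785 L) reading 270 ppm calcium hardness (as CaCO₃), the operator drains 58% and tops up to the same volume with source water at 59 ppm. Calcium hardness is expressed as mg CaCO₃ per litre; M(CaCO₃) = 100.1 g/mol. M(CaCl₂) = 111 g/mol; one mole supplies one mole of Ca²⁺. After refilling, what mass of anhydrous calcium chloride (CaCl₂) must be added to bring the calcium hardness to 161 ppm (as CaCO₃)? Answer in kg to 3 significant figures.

14.8 kg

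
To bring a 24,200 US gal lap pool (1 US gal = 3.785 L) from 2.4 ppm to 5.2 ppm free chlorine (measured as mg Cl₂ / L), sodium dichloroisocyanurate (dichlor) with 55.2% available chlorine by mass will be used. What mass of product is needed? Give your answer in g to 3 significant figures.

Volume: 24,200 US gal × 3.785 L/gal = 91,597 L.
Chlorine deficit: 5.2 − 2.4 = 2.8 ppm = 2.8 mg/L as Cl₂.
Cl₂ equivalent needed: 2.8 mg/L × 91,597 L = 256,500 mg = 256.5 g.
Product at 55.2% available chlorine: 256.5 / 0.552 = 464.6 g.

465 g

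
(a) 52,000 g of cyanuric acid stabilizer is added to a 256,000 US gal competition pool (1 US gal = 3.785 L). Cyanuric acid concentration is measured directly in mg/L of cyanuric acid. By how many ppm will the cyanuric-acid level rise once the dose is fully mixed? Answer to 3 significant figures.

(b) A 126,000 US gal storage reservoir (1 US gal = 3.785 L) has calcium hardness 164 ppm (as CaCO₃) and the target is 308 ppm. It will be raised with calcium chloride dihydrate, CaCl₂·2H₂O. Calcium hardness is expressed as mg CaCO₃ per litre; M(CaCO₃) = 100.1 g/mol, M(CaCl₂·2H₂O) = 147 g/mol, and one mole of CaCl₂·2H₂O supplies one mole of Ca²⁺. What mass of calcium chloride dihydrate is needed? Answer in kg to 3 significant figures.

(a) 53.7 ppm; (b) 101 kg

(a) Volume: 256,000 US gal × 3.785 L/gal = 968,960 L.
(a) Rise: 52,000 g / 968,960 L × 1000 = 53.67 mg/L.

(b) Volume: 126,000 US gal × 3.785 L/gal = 476,910 L.
(b) Hardness to add: (308 − 164) = 144 mg/L as CaCO₃ × 476,910 L = 68,680 g as CaCO₃.
(b) Moles of Ca²⁺ (1 mol Ca²⁺ ≡ 1 mol CaCO₃): 68,680 / 100.1 g/mol = 686.1 mol.
(b) Mass of CaCl₂·2H₂O: 686.1 × 147 = 100,900 g.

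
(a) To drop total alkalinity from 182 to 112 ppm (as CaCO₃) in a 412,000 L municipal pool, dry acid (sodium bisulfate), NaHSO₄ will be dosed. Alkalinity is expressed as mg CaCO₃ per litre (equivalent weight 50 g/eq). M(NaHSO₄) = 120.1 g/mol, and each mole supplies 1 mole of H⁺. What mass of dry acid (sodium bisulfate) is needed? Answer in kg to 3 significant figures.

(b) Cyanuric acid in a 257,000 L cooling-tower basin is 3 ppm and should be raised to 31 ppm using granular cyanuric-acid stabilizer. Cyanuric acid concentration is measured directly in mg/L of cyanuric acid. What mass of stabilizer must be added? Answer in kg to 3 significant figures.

(a) Alkalinity to neutralize: (182 − 112) = 70 mg/L as CaCO₃ × 412,000 L = 28,840 g as CaCO₃.
(a) Equivalents of H⁺ required: 28,840 ÷ 50 g/eq = 576.8 eq = 576.8 mol NaHSO₄.
(a) Mass of NaHSO₄: 576.8 × 120.1 = 69,270 g.

(b) CYA to add: (31 − 3) = 28 mg/L × 257,000 L = 7196 g cyanuric acid.

(a) 69.3 kg; (b) 7.20 kg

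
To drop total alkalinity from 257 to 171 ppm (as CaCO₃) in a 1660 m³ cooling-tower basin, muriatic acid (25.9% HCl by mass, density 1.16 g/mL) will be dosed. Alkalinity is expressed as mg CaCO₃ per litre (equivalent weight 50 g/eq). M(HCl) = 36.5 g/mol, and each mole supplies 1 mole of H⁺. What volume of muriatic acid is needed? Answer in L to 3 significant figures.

Volume: 1660 m³ = 1,660,000 L.
Alkalinity to neutralize: (257 − 171) = 86 mg/L as CaCO₃ × 1,660,000 L = 142,800 g as CaCO₃.
Equivalents of H⁺ required: 142,800 ÷ 50 g/eq = 2855 eq = 2855 mol HCl.
Mass of HCl: 2855 × 36.5 = 104,200 g.
Mass of 25.9% solution: 104,200 / 0.259 = 402,400 g.
Volume: 402,400 g ÷ 1.16 g/mL = 346,900 mL.

347 L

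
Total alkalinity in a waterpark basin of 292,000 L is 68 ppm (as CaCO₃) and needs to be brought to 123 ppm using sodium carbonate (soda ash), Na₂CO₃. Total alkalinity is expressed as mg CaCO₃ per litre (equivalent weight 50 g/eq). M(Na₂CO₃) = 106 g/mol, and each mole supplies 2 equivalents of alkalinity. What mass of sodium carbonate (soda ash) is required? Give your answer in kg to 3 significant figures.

17.0 kg

Alkalinity to add: (123 − 68) = 55 mg/L as CaCO₃ × 292,000 L = 16,060 g as CaCO₃.
Equivalents: 16,060 g ÷ 50 g/eq = 321.2 eq.
Each mole of Na₂CO₃ supplies 2 eq, so 321.2 / 2 = 160.6 mol.
Mass: 160.6 mol × 106 g/mol = 17,020 g.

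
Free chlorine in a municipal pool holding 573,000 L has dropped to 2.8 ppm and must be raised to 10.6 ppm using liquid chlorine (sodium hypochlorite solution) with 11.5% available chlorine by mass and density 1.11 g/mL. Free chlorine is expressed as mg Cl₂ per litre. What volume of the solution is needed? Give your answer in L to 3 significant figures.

Chlorine deficit: 10.6 − 2.8 = 7.8 ppm = 7.8 mg/L as Cl₂.
Cl₂ equivalent needed: 7.8 mg/L × 573,000 L = 4,469,000 mg = 4469 g.
Product at 11.5% available chlorine: 4469 / 0.115 = 38,860 g.
Volume at density 1.11 g/mL: 38,860 g ÷ 1.11 g/mL = 35,010 mL.

35.0 L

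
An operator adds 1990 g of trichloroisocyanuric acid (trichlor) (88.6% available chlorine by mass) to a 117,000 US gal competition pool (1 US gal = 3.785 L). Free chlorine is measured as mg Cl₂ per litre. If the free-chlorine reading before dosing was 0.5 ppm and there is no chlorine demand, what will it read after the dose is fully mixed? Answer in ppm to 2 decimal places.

Volume: 117,000 US gal × 3.785 L/gal = 442,845 L.
Available chlorine delivered: 1990 g × 0.886 = 1763 g as Cl₂.
Concentration rise: 1763 g / 442,845 L = 3.981 mg/L = 3.98 ppm.
Final FC: 0.5 + 3.98 = 4.48 ppm.

4.48 ppm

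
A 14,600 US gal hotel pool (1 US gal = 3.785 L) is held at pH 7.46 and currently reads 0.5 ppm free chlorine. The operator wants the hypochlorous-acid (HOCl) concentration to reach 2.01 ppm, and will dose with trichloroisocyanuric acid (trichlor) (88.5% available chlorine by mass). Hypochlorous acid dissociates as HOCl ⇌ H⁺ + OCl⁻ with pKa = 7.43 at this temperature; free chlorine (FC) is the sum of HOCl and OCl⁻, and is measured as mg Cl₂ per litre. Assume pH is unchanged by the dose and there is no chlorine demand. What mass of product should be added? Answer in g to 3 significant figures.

Volume: 14,600 US gal × 3.785 L/gal = 55,261 L.
[OCl⁻]/[HOCl] = 10^(pH − pKa) = 10^(7.46 − 7.43) = 1.072; fraction as HOCl = 1/(1 + 1.072) = 0.4827.
Free chlorine required for 2.01 ppm HOCl: 2.01 / 0.4827 = 4.164 ppm.
FC to add: 4.164 − 0.5 = 3.664 mg/L as Cl₂.
Cl₂ equivalent: 3.664 mg/L × 55,261 L = 202.5 g.
Product at 88.5% available Cl: 202.5 / 0.885 = 228.8 g.

229 g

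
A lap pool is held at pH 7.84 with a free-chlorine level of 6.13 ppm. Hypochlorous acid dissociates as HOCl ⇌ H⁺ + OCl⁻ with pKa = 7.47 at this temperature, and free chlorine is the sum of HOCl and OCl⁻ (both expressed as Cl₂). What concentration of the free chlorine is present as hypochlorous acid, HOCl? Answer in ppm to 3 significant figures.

1.83 ppm

[OCl⁻]/[HOCl] = 10^(pH − pKa) = 10^(7.84 − 7.47) = 10^0.37 = 2.344.
Fraction as HOCl = 1 / (1 + 2.344) = 0.299.
HOCl = 0.299 × 6.13 ppm = 1.833 ppm.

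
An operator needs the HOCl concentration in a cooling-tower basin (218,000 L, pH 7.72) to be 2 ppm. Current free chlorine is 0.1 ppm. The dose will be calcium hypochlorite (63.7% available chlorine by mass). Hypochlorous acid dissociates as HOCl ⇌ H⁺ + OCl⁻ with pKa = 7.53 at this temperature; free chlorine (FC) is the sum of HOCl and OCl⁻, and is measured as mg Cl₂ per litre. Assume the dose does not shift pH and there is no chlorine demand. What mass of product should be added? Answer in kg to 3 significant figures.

1.71 kg

[OCl⁻]/[HOCl] = 10^(pH − pKa) = 10^(7.72 − 7.53) = 1.549; fraction as HOCl = 1/(1 + 1.549) = 0.3923.
Free chlorine required for 2 ppm HOCl: 2 / 0.3923 = 5.098 ppm.
FC to add: 5.098 − 0.1 = 4.998 mg/L as Cl₂.
Cl₂ equivalent: 4.998 mg/L × 218,000 L = 1089 g.
Product at 63.7% available Cl: 1089 / 0.637 = 1710 g.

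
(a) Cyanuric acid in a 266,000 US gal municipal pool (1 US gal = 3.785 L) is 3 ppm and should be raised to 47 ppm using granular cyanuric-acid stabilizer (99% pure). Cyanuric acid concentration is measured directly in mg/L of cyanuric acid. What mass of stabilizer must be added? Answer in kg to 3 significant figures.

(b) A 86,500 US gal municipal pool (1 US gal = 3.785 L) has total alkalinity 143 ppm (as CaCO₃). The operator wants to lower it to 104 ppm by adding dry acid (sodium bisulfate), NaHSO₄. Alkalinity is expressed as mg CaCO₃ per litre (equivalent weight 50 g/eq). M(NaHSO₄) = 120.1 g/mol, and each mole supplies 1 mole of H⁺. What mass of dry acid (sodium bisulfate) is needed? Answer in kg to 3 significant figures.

(a) Volume: 266,000 US gal × 3.785 L/gal = 1,006,810 L.
(a) CYA to add: (47 − 3) = 44 mg/L × 1,006,810 L = 44,300 g cyanuric acid.
(a) At 99% purity: 44,300 / 0.99 = 44,750 g product.

(b) Volume: 86,500 US gal × 3.785 L/gal = 327,402 L.
(b) Alkalinity to neutralize: (143 − 104) = 39 mg/L as CaCO₃ × 327,402 L = 12,770 g as CaCO₃.
(b) Equivalents of H⁺ required: 12,770 ÷ 50 g/eq = 255.4 eq = 255.4 mol NaHSO₄.
(b) Mass of NaHSO₄: 255.4 × 120.1 = 30,670 g.

(a) 44.7 kg; (b) 30.7 kg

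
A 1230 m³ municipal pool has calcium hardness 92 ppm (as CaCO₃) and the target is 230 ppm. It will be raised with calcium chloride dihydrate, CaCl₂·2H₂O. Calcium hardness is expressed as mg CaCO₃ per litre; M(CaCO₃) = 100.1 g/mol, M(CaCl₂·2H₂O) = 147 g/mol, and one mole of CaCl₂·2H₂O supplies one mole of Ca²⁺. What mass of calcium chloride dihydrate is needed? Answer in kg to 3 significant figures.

Volume: 1230 m³ = 1,230,000 L.
Hardness to add: (230 − 92) = 138 mg/L as CaCO₃ × 1,230,000 L = 169,700 g as CaCO₃.
Moles of Ca²⁺ (1 mol Ca²⁺ ≡ 1 mol CaCO₃): 169,700 / 100.1 g/mol = 1696 mol.
Mass of CaCl₂·2H₂O: 1696 × 147 = 249,300 g.

249 kg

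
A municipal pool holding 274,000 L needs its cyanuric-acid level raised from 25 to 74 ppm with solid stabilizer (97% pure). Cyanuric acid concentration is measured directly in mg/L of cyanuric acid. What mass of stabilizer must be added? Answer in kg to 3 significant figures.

CYA to add: (74 − 25) = 49 mg/L × 274,000 L = 13,430 g cyanuric acid.
At 97% purity: 13,430 / 0.97 = 13,840 g product.

13.8 kg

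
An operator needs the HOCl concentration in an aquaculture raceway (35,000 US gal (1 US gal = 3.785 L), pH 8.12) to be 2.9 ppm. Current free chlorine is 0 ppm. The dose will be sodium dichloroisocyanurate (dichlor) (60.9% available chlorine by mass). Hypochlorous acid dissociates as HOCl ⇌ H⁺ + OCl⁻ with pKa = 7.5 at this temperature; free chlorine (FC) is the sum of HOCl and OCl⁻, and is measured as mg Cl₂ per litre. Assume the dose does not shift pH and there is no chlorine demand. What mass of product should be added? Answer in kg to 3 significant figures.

3.26 kg

Volume: 35,000 US gal × 3.785 L/gal = 132,475 L.
[OCl⁻]/[HOCl] = 10^(pH − pKa) = 10^(8.12 − 7.5) = 4.169; fraction as HOCl = 1/(1 + 4.169) = 0.1935.
Free chlorine required for 2.9 ppm HOCl: 2.9 / 0.1935 = 14.99 ppm.
FC to add: 14.99 − 0 = 14.99 mg/L as Cl₂.
Cl₂ equivalent: 14.99 mg/L × 132,475 L = 1986 g.
Product at 60.9% available Cl: 1986 / 0.609 = 3261 g.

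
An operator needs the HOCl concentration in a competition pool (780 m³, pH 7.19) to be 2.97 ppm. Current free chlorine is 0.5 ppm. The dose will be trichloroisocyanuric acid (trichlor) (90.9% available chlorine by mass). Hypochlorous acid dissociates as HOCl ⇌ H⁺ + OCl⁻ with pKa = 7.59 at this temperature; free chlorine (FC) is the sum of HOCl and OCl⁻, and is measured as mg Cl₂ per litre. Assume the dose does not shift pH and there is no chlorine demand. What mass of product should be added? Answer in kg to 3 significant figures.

3.13 kg

Volume: 780 m³ = 780,000 L.
[OCl⁻]/[HOCl] = 10^(pH − pKa) = 10^(7.19 − 7.59) = 0.3981; fraction as HOCl = 1/(1 + 0.3981) = 0.7153.
Free chlorine required for 2.97 ppm HOCl: 2.97 / 0.7153 = 4.152 ppm.
FC to add: 4.152 − 0.5 = 3.652 mg/L as Cl₂.
Cl₂ equivalent: 3.652 mg/L × 780,000 L = 2849 g.
Product at 90.9% available Cl: 2849 / 0.909 = 3134 g.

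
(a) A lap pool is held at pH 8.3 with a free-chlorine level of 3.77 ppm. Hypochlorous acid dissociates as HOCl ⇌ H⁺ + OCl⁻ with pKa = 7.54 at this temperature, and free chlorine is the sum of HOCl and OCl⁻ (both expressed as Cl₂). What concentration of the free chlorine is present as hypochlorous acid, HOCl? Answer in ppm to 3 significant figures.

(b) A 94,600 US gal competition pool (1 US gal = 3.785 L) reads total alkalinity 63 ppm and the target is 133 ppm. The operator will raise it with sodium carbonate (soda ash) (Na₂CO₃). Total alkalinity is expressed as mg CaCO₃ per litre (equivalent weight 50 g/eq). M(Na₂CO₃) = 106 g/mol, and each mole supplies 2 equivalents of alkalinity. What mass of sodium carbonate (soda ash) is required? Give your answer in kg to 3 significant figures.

(a) 0.558 ppm; (b) 26.6 kg

(a) [OCl⁻]/[HOCl] = 10^(pH − pKa) = 10^(8.3 − 7.54) = 10^0.76 = 5.754.
(a) Fraction as HOCl = 1 / (1 + 5.754) = 0.1481.
(a) HOCl = 0.1481 × 3.77 ppm = 0.5582 ppm.

(b) Volume: 94,600 US gal × 3.785 L/gal = 358,061 L.
(b) Alkalinity to add: (133 − 63) = 70 mg/L as CaCO₃ × 358,061 L = 25,060 g as CaCO₃.
(b) Equivalents: 25,060 g ÷ 50 g/eq = 501.3 eq.
(b) Each mole of Na₂CO₃ supplies 2 eq, so 501.3 / 2 = 250.6 mol.
(b) Mass: 250.6 mol × 106 g/mol = 26,570 g.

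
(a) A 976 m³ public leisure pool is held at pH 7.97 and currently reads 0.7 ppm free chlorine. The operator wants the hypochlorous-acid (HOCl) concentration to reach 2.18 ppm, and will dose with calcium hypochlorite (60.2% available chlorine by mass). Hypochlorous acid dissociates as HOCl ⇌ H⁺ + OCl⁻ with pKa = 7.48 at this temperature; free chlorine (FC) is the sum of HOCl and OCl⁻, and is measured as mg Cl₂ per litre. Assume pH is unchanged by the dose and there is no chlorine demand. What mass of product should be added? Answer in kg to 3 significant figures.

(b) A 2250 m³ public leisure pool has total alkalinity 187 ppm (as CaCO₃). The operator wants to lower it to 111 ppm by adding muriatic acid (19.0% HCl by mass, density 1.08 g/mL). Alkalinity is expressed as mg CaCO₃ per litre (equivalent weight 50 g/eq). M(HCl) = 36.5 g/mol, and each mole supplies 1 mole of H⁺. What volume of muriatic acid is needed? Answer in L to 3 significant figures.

(a) Volume: 976 m³ = 976,000 L.
(a) [OCl⁻]/[HOCl] = 10^(pH − pKa) = 10^(7.97 − 7.48) = 3.09; fraction as HOCl = 1/(1 + 3.09) = 0.2445.
(a) Free chlorine required for 2.18 ppm HOCl: 2.18 / 0.2445 = 8.917 ppm.
(a) FC to add: 8.917 − 0.7 = 8.217 mg/L as Cl₂.
(a) Cl₂ equivalent: 8.217 mg/L × 976,000 L = 8020 g.
(a) Product at 60.2% available Cl: 8020 / 0.602 = 13,320 g.

(b) Volume: 2250 m³ = 2,250,000 L.
(b) Alkalinity to neutralize: (187 − 111) = 76 mg/L as CaCO₃ × 2,250,000 L = 171,000 g as CaCO₃.
(b) Equivalents of H⁺ required: 171,000 ÷ 50 g/eq = 3420 eq = 3420 mol HCl.
(b) Mass of HCl: 3420 × 36.5 = 124,800 g.
(b) Mass of 19.0% solution: 124,800 / 0.19 = 657,000 g.
(b) Volume: 657,000 g ÷ 1.08 g/mL = 608,300 mL.

(a) 13.3 kg; (b) 608 L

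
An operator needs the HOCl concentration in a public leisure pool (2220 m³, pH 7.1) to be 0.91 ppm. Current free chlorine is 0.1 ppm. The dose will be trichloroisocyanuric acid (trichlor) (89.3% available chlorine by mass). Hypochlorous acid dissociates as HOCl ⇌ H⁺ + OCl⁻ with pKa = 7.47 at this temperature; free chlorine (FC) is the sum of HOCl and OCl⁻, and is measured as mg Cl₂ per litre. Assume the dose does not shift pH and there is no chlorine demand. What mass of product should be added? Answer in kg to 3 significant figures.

Volume: 2220 m³ = 2,220,000 L.
[OCl⁻]/[HOCl] = 10^(pH − pKa) = 10^(7.1 − 7.47) = 0.4266; fraction as HOCl = 1/(1 + 0.4266) = 0.701.
Free chlorine required for 0.91 ppm HOCl: 0.91 / 0.701 = 1.298 ppm.
FC to add: 1.298 − 0.1 = 1.198 mg/L as Cl₂.
Cl₂ equivalent: 1.198 mg/L × 2,220,000 L = 2660 g.
Product at 89.3% available Cl: 2660 / 0.893 = 2979 g.

2.98 kg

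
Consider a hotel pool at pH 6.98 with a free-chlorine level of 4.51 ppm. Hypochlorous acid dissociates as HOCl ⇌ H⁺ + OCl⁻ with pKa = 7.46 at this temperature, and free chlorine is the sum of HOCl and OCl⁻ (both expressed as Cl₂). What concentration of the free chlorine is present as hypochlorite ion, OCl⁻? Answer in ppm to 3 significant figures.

1.12 ppm

[OCl⁻]/[HOCl] = 10^(pH − pKa) = 10^(6.98 − 7.46) = 10^-0.48 = 0.3311.
Fraction as HOCl = 1 / (1 + 0.3311) = 0.7512.
OCl⁻ = (1 − 0.7512) × 4.51 ppm = 1.122 ppm.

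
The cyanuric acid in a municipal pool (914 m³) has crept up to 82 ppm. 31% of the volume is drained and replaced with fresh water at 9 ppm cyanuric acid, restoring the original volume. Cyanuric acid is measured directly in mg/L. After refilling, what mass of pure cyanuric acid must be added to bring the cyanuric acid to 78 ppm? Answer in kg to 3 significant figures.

17.0 kg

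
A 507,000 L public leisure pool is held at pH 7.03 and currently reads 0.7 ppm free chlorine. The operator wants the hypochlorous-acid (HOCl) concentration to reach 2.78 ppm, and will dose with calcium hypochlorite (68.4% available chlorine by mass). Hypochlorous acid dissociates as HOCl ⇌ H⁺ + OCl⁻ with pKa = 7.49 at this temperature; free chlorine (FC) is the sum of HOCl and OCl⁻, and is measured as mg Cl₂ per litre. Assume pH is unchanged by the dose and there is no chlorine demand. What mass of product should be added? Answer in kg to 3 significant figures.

[OCl⁻]/[HOCl] = 10^(pH − pKa) = 10^(7.03 − 7.49) = 0.3467; fraction as HOCl = 1/(1 + 0.3467) = 0.7425.
Free chlorine required for 2.78 ppm HOCl: 2.78 / 0.7425 = 3.744 ppm.
FC to add: 3.744 − 0.7 = 3.044 mg/L as Cl₂.
Cl₂ equivalent: 3.044 mg/L × 507,000 L = 1543 g.
Product at 68.4% available Cl: 1543 / 0.684 = 2256 g.

2.26 kg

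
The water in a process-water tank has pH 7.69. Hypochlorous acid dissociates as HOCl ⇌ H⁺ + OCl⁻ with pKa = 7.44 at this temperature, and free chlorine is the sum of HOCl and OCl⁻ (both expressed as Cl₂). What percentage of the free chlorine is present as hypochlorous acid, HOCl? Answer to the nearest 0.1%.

[OCl⁻]/[HOCl] = 10^(pH − pKa) = 10^(7.69 − 7.44) = 10^0.25 = 1.778.
Fraction as HOCl = 1 / (1 + 1.778) = 0.3599.

36.0%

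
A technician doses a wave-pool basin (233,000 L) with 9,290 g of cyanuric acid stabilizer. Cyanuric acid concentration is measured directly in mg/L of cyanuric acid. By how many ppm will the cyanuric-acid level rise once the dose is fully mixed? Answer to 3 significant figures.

Rise: 9,290 g / 233,000 L × 1000 = 39.87 mg/L.

39.9 ppm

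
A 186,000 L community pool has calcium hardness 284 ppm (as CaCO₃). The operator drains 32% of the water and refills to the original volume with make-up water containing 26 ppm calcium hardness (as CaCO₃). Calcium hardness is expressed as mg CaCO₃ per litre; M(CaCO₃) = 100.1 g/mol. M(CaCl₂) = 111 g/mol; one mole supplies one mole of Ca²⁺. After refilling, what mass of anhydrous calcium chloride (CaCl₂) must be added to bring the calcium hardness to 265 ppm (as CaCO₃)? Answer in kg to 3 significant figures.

13.1 kg

After draining 32% and refilling: 284 × 0.68 + 26 × 0.32 = 201.44 ppm.
Deficit to target: 265 − 201.44 = 63.56 mg/L.
As CaCO₃: 63.56 mg/L × 186,000 L = 11,820 g; ÷ 100.1 = 118.1 mol Ca²⁺.
Mass: 118.1 × 111 = 13,110 g.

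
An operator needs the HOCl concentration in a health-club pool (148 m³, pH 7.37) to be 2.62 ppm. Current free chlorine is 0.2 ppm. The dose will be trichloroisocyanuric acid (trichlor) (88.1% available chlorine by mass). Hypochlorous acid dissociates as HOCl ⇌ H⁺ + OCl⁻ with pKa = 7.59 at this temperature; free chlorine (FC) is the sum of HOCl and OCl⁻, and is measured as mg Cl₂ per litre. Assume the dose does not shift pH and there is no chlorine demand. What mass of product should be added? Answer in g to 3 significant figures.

672 g

Volume: 148 m³ = 148,000 L.
[OCl⁻]/[HOCl] = 10^(pH − pKa) = 10^(7.37 − 7.59) = 0.6026; fraction as HOCl = 1/(1 + 0.6026) = 0.624.
Free chlorine required for 2.62 ppm HOCl: 2.62 / 0.624 = 4.199 ppm.
FC to add: 4.199 − 0.2 = 3.999 mg/L as Cl₂.
Cl₂ equivalent: 3.999 mg/L × 148,000 L = 591.8 g.
Product at 88.1% available Cl: 591.8 / 0.881 = 671.7 g.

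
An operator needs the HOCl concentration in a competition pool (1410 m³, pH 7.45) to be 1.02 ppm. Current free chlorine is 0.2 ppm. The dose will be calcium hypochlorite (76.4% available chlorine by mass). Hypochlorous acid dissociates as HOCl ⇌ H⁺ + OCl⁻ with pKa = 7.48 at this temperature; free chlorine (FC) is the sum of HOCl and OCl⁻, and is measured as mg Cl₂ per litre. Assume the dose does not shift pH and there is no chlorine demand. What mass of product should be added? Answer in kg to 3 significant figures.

Volume: 1410 m³ = 1,410,000 L.
[OCl⁻]/[HOCl] = 10^(pH − pKa) = 10^(7.45 − 7.48) = 0.9333; fraction as HOCl = 1/(1 + 0.9333) = 0.5173.
Free chlorine required for 1.02 ppm HOCl: 1.02 / 0.5173 = 1.972 ppm.
FC to add: 1.972 − 0.2 = 1.772 mg/L as Cl₂.
Cl₂ equivalent: 1.772 mg/L × 1,410,000 L = 2498 g.
Product at 76.4% available Cl: 2498 / 0.764 = 3270 g.

3.27 kg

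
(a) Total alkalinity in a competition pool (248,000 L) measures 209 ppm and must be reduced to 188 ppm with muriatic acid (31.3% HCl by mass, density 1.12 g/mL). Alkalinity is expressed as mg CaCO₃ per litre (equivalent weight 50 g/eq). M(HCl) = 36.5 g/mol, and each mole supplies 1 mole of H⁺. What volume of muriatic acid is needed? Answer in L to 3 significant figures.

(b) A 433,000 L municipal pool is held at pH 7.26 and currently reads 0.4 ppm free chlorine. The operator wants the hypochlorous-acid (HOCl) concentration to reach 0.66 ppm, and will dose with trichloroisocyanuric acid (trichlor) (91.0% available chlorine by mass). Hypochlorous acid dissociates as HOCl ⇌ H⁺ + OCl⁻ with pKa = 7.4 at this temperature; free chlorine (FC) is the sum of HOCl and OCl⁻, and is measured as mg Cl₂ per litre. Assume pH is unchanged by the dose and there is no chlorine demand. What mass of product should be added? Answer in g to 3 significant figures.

(a) 10.8 L; (b) 351 g

(a) Alkalinity to neutralize: (209 − 188) = 21 mg/L as CaCO₃ × 248,000 L = 5208 g as CaCO₃.
(a) Equivalents of H⁺ required: 5208 ÷ 50 g/eq = 104.2 eq = 104.2 mol HCl.
(a) Mass of HCl: 104.2 × 36.5 = 3802 g.
(a) Mass of 31.3% solution: 3802 / 0.313 = 12,150 g.
(a) Volume: 12,150 g ÷ 1.12 g/mL = 10,850 mL.

(b) [OCl⁻]/[HOCl] = 10^(pH − pKa) = 10^(7.26 − 7.4) = 0.7244; fraction as HOCl = 1/(1 + 0.7244) = 0.5799.
(b) Free chlorine required for 0.66 ppm HOCl: 0.66 / 0.5799 = 1.138 ppm.
(b) FC to add: 1.138 − 0.4 = 0.7381 mg/L as Cl₂.
(b) Cl₂ equivalent: 0.7381 mg/L × 433,000 L = 319.6 g.
(b) Product at 91.0% available Cl: 319.6 / 0.91 = 351.2 g.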